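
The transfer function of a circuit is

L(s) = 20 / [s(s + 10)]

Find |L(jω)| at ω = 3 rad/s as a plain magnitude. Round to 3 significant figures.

0.639

At s = jω = j3:
pole (s+10): 10 + j3 → |·| = √(10²+3²) = √109 ≈ 10.44, ∠ = arctan(3/10) ≈ 16.70°
pole at origin: |s| = 3, ∠ = 90.00° (in denominator)
|L| = 20 / 31.32 ≈ 0.63857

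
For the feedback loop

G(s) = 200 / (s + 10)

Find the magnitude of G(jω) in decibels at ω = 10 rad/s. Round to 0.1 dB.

At s = jω = j10:
pole (s+10): 10 + j10 → |·| = √(10²+10²) = √200 ≈ 14.142, ∠ = arctan(10/10) ≈ 45.00°
|G| = 200 / 14.142 ≈ 14.142
Gain = 20 log₁₀(14.142) ≈ 23.01 dB

23.0 dB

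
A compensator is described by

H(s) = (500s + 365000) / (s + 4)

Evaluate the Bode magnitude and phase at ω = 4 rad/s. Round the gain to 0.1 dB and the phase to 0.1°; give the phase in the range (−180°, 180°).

96.2 dB, -44.7°

Substitute s = j4:
Numerator: 500(j4) + 365000 = 365000 + j2000
Denominator: (j4) + 4 = 4 + j4
|N| = √(365000² + 2000²) ≈ 3.6501e+05, ∠N ≈ 0.31°
|D| = √(4² + 4²) ≈ 5.6569, ∠D ≈ 45.00°
|H| = 3.6501e+05 / 5.6569 ≈ 64525
Gain = 20 log₁₀(64525) ≈ 96.19 dB
∠H = 0.31° − 45.00° = -44.69°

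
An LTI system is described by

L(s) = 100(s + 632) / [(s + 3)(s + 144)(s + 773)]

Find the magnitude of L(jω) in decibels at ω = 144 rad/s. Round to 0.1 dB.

At s = jω = j144:
zero (s+632): 632 + j144 → |·| = √(632²+144²) = √420160 ≈ 648.2, ∠ = arctan(144/632) ≈ 12.84°
pole (s+3): 3 + j144 → |·| = √(3²+144²) = √20745 ≈ 144.03, ∠ = arctan(144/3) ≈ 88.81°
pole (s+144): 144 + j144 → |·| = √(144²+144²) = √41472 ≈ 203.65, ∠ = arctan(144/144) ≈ 45.00°
pole (s+773): 773 + j144 → |·| = √(773²+144²) = √618265 ≈ 786.3, ∠ = arctan(144/773) ≈ 10.55°
|L| = 100 · 648.2 / 2.3064e+07 ≈ 0.0028104
Gain = 20 log₁₀(0.0028104) ≈ -51.02 dB

-51.0 dB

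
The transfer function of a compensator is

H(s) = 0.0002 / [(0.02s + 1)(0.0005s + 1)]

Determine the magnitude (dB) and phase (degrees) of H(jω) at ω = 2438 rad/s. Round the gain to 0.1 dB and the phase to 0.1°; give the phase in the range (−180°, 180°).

-111.7 dB, -139.5°

At ω = 2438 rad/s:
pole (1 + j2438·0.02) = 1 + j48.76 → |·| ≈ 48.77, ∠ ≈ 88.83°
pole (1 + j2438·0.0005) = 1 + j1.219 → |·| ≈ 1.5767, ∠ ≈ 50.64°
|H| = 0.0002 · 1 / (48.77 · 1.5767) ≈ 2.6009e-06
Gain = 20 log₁₀(2.6009e-06) ≈ -111.70 dB
∠H = (0°) − (88.83° + 50.64°) = -139.47°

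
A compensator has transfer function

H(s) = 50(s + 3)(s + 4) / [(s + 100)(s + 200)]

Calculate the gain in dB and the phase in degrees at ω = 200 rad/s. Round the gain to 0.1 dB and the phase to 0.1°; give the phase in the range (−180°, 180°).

30.0 dB, 69.6°

At s = jω = j200:
zero (s+3): 3 + j200 → |·| = √(3²+200²) = √40009 ≈ 200.02, ∠ = arctan(200/3) ≈ 89.14°
zero (s+4): 4 + j200 → |·| = √(4²+200²) = √40016 ≈ 200.04, ∠ = arctan(200/4) ≈ 88.85°
pole (s+100): 100 + j200 → |·| = √(100²+200²) = √50000 ≈ 223.61, ∠ = arctan(200/100) ≈ 63.43°
pole (s+200): 200 + j200 → |·| = √(200²+200²) = √80000 ≈ 282.84, ∠ = arctan(200/200) ≈ 45.00°
|H| = 50 · 40012 / 63246 ≈ 31.632
Gain = 20 log₁₀(31.632) ≈ 30.00 dB
∠H = 177.99° − 108.43° = 69.56°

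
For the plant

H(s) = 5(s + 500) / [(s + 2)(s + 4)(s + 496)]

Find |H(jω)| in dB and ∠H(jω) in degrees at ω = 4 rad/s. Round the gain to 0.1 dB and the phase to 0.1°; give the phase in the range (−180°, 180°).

At s = jω = j4:
zero (s+500): 500 + j4 → |·| = √(500²+4²) = √250016 ≈ 500.02, ∠ = arctan(4/500) ≈ 0.46°
pole (s+2): 2 + j4 → |·| = √(2²+4²) = √20 ≈ 4.4721, ∠ = arctan(4/2) ≈ 63.43°
pole (s+4): 4 + j4 → |·| = √(4²+4²) = √32 ≈ 5.6569, ∠ = arctan(4/4) ≈ 45.00°
pole (s+496): 496 + j4 → |·| = √(496²+4²) = √246032 ≈ 496.02, ∠ = arctan(4/496) ≈ 0.46°
|H| = 5 · 500.02 / 12548 ≈ 0.19924
Gain = 20 log₁₀(0.19924) ≈ -14.01 dB
∠H = 0.46° − 108.89° = -108.43°

-14.0 dB, -108.4°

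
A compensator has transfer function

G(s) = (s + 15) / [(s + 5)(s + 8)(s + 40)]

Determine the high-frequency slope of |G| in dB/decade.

-40 dB/decade

Each pole contributes −20 dB/decade at high frequency; each zero contributes +20 dB/decade.
Net: 1 zero(s) − 3 pole(s) → -40 dB/decade.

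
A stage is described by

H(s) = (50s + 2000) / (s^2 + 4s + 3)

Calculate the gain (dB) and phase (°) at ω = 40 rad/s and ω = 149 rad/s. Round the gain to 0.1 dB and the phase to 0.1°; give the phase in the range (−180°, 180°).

Substitute s = j40:
Numerator: 50(j40) + 2000 = 2000 + j2000
Denominator: (j40)^2 + 4(j40) + 3 = -1597 + j160
|N| = √(2000² + 2000²) ≈ 2828.4, ∠N ≈ 45.00°
|D| = √(1597² + 160²) ≈ 1605, ∠D ≈ 174.28°
|H| = 2828.4 / 1605 ≈ 1.7622
Gain = 20 log₁₀(1.7622) ≈ 4.92 dB
∠H = 45.00° − 174.28° = -129.28°

Substitute s = j149:
Numerator: 50(j149) + 2000 = 2000 + j7450
Denominator: (j149)^2 + 4(j149) + 3 = -22198 + j596
|N| = √(2000² + 7450²) ≈ 7713.8, ∠N ≈ 74.97°
|D| = √(22198² + 596²) ≈ 22206, ∠D ≈ 178.46°
|H| = 7713.8 / 22206 ≈ 0.34737
Gain = 20 log₁₀(0.34737) ≈ -9.18 dB
∠H = 74.97° − 178.46° = -103.49°

ω = 40: 4.9 dB, -129.3°; ω = 149: -9.2 dB, -103.5°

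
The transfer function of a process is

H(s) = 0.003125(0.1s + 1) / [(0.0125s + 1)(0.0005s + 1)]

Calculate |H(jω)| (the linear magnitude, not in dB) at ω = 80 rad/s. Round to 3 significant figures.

At ω = 80 rad/s:
zero (1 + j80·0.1) = 1 + j8 → |·| ≈ 8.0623, ∠ ≈ 82.87°
pole (1 + j80·0.0125) = 1 + j1 → |·| ≈ 1.4142, ∠ ≈ 45.00°
pole (1 + j80·0.0005) = 1 + j0.04 → |·| ≈ 1.0008, ∠ ≈ 2.29°
|H| = 0.003125 · 8.0623 / (1.4142 · 1.0008) ≈ 0.017801

0.0178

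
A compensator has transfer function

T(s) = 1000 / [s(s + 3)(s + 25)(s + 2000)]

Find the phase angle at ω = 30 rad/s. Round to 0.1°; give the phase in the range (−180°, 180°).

134.7°

At s = jω = j30:
pole (s+3): 3 + j30 → |·| = √(3²+30²) = √909 ≈ 30.15, ∠ = arctan(30/3) ≈ 84.29°
pole (s+25): 25 + j30 → |·| = √(25²+30²) = √1525 ≈ 39.051, ∠ = arctan(30/25) ≈ 50.19°
pole (s+2000): 2000 + j30 → |·| = √(2000²+30²) = √4000900 ≈ 2000.2, ∠ = arctan(30/2000) ≈ 0.86°
pole at origin: |s| = 30, ∠ = 90.00° (in denominator)
∠T = 0.00° − 225.34° = -225.34° ≡ 134.66° (principal value)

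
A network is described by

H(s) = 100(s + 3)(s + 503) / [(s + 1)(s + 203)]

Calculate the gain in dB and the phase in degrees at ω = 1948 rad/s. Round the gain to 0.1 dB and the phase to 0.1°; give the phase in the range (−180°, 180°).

40.2 dB, -8.6°

At s = jω = j1948:
zero (s+3): 3 + j1948 → |·| = √(3²+1948²) = √3794713 ≈ 1948, ∠ = arctan(1948/3) ≈ 89.91°
zero (s+503): 503 + j1948 → |·| = √(503²+1948²) = √4047713 ≈ 2011.9, ∠ = arctan(1948/503) ≈ 75.52°
pole (s+1): 1 + j1948 → |·| = √(1²+1948²) = √3794705 ≈ 1948, ∠ = arctan(1948/1) ≈ 89.97°
pole (s+203): 203 + j1948 → |·| = √(203²+1948²) = √3835913 ≈ 1958.5, ∠ = arctan(1948/203) ≈ 84.05°
|H| = 100 · 3.9192e+06 / 3.8152e+06 ≈ 102.73
Gain = 20 log₁₀(102.73) ≈ 40.23 dB
∠H = 165.43° − 174.02° = -8.59°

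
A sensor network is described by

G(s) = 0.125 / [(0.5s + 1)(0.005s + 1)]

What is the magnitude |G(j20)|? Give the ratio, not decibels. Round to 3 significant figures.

0.0124

At ω = 20 rad/s:
pole (1 + j20·0.5) = 1 + j10 → |·| ≈ 10.05, ∠ ≈ 84.29°
pole (1 + j20·0.005) = 1 + j0.1 → |·| ≈ 1.005, ∠ ≈ 5.71°
|G| = 0.125 · 1 / (10.05 · 1.005) ≈ 0.012376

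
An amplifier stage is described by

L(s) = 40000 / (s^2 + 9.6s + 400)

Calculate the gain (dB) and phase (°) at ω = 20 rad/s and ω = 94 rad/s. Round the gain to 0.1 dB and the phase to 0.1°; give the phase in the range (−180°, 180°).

ω = 20: 46.4 dB, -90.0°; ω = 94: 13.5 dB, -173.9°

At s = jω = j20:
quadratic: (j20)² + 9.6·j20 + 400 = 0 + j192 → |·| ≈ 192, ∠ ≈ 90.00°
|L| = 40000 / 192 ≈ 208.33
Gain = 20 log₁₀(208.33) ≈ 46.38 dB
∠L = 0.00° − 90.00° = -90.00°

At s = jω = j94:
quadratic: (j94)² + 9.6·j94 + 400 = -8436 + j902.4 → |·| ≈ 8484.1, ∠ ≈ 173.89°
|L| = 40000 / 8484.1 ≈ 4.7147
Gain = 20 log₁₀(4.7147) ≈ 13.47 dB
∠L = 0.00° − 173.89° = -173.89°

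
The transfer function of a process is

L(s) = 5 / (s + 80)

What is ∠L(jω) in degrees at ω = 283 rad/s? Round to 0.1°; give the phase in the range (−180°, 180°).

At s = jω = j283:
pole (s+80): 80 + j283 → |·| = √(80²+283²) = √86489 ≈ 294.09, ∠ = arctan(283/80) ≈ 74.22°
∠L = 0.00° − 74.22° = -74.22°

-74.2°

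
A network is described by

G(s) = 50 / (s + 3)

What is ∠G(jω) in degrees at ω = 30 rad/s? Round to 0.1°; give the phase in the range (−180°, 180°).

-84.3°

Substitute s = j30:
Numerator: 50 = 50 + j0
Denominator: (j30) + 3 = 3 + j30
|N| = √(50² + 0²) ≈ 50, ∠N ≈ 0.00°
|D| = √(3² + 30²) ≈ 30.15, ∠D ≈ 84.29°
∠G = 0.00° − 84.29° = -84.29°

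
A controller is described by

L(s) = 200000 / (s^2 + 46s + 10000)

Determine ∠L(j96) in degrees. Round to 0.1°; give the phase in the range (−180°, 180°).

At s = jω = j96:
quadratic: (j96)² + 46·j96 + 10000 = 784 + j4416 → |·| ≈ 4485.1, ∠ ≈ 79.93°
∠L = 0.00° − 79.93° = -79.93°

-79.9°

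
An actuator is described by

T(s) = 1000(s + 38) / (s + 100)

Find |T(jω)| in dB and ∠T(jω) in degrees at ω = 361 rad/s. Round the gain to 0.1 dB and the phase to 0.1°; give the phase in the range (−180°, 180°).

At s = jω = j361:
zero (s+38): 38 + j361 → |·| = √(38²+361²) = √131765 ≈ 362.99, ∠ = arctan(361/38) ≈ 83.99°
pole (s+100): 100 + j361 → |·| = √(100²+361²) = √140321 ≈ 374.59, ∠ = arctan(361/100) ≈ 74.52°
|T| = 1000 · 362.99 / 374.59 ≈ 969.03
Gain = 20 log₁₀(969.03) ≈ 59.73 dB
∠T = 83.99° − 74.52° = 9.47°

59.7 dB, 9.5°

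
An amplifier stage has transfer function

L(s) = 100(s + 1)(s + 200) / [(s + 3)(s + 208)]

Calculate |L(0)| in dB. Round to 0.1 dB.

30.1 dB

L(0) = 100·1·200 / (3·208) ≈ 32.051
20 log₁₀(32.051) ≈ 30.12 dB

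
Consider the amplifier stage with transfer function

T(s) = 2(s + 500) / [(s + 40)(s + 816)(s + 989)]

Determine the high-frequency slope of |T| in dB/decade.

-40 dB/decade

Each pole contributes −20 dB/decade at high frequency; each zero contributes +20 dB/decade.
Net: 1 zero(s) − 3 pole(s) → -40 dB/decade.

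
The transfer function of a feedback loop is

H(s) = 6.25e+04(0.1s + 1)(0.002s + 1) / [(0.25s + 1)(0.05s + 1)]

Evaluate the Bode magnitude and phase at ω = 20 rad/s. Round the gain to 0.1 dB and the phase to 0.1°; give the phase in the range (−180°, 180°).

85.8 dB, -58.0°

At ω = 20 rad/s:
zero (1 + j20·0.1) = 1 + j2 → |·| ≈ 2.2361, ∠ ≈ 63.43°
zero (1 + j20·0.002) = 1 + j0.04 → |·| ≈ 1.0008, ∠ ≈ 2.29°
pole (1 + j20·0.25) = 1 + j5 → |·| ≈ 5.099, ∠ ≈ 78.69°
pole (1 + j20·0.05) = 1 + j1 → |·| ≈ 1.4142, ∠ ≈ 45.00°
|H| = 6.25e+04 · 2.2361 · 1.0008 / (5.099 · 1.4142) ≈ 19396
Gain = 20 log₁₀(19396) ≈ 85.75 dB
∠H = (63.43° + 2.29°) − (78.69° + 45.00°) = -57.97°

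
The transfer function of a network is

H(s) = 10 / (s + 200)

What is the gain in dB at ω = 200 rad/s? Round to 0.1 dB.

Substitute s = j200:
Numerator: 10 = 10 + j0
Denominator: (j200) + 200 = 200 + j200
|N| = √(10² + 0²) ≈ 10, ∠N ≈ 0.00°
|D| = √(200² + 200²) ≈ 282.84, ∠D ≈ 45.00°
|H| = 10 / 282.84 ≈ 0.035356
Gain = 20 log₁₀(0.035356) ≈ -29.03 dB

-29.0 dB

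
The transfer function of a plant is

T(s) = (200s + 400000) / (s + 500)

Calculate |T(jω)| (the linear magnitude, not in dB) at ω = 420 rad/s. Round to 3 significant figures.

Substitute s = j420:
Numerator: 200(j420) + 400000 = 400000 + j84000
Denominator: (j420) + 500 = 500 + j420
|N| = √(400000² + 84000²) ≈ 4.0872e+05, ∠N ≈ 11.86°
|D| = √(500² + 420²) ≈ 652.99, ∠D ≈ 40.03°
|T| = 4.0872e+05 / 652.99 ≈ 625.92

626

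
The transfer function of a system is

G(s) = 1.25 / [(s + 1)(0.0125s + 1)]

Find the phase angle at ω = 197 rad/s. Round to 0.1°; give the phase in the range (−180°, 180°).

At ω = 197 rad/s:
pole (1 + j197·1) = 1 + j197 → |·| ≈ 197, ∠ ≈ 89.71°
pole (1 + j197·0.0125) = 1 + j2.4625 → |·| ≈ 2.6578, ∠ ≈ 67.90°
∠G = (0°) − (89.71° + 67.90°) = -157.61°

-157.6°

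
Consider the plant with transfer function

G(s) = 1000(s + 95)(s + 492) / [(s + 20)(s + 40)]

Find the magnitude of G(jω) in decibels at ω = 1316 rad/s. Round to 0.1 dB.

At s = jω = j1316:
zero (s+95): 95 + j1316 → |·| = √(95²+1316²) = √1740881 ≈ 1319.4, ∠ = arctan(1316/95) ≈ 85.87°
zero (s+492): 492 + j1316 → |·| = √(492²+1316²) = √1973920 ≈ 1405, ∠ = arctan(1316/492) ≈ 69.50°
pole (s+20): 20 + j1316 → |·| = √(20²+1316²) = √1732256 ≈ 1316.2, ∠ = arctan(1316/20) ≈ 89.13°
pole (s+40): 40 + j1316 → |·| = √(40²+1316²) = √1733456 ≈ 1316.6, ∠ = arctan(1316/40) ≈ 88.26°
|G| = 1000 · 1.8538e+06 / 1.7329e+06 ≈ 1069.8
Gain = 20 log₁₀(1069.8) ≈ 60.59 dB

60.6 dB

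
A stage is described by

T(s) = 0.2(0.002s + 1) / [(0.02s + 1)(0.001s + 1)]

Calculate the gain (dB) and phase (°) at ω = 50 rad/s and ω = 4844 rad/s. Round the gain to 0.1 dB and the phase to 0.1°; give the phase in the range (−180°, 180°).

At ω = 50 rad/s:
zero (1 + j50·0.002) = 1 + j0.1 → |·| ≈ 1.005, ∠ ≈ 5.71°
pole (1 + j50·0.02) = 1 + j1 → |·| ≈ 1.4142, ∠ ≈ 45.00°
pole (1 + j50·0.001) = 1 + j0.05 → |·| ≈ 1.0012, ∠ ≈ 2.86°
|T| = 0.2 · 1.005 / (1.4142 · 1.0012) ≈ 0.14196
Gain = 20 log₁₀(0.14196) ≈ -16.96 dB
∠T = (5.71°) − (45.00° + 2.86°) = -42.15°

At ω = 4844 rad/s:
zero (1 + j4844·0.002) = 1 + j9.688 → |·| ≈ 9.7395, ∠ ≈ 84.11°
pole (1 + j4844·0.02) = 1 + j96.88 → |·| ≈ 96.885, ∠ ≈ 89.41°
pole (1 + j4844·0.001) = 1 + j4.844 → |·| ≈ 4.9461, ∠ ≈ 78.34°
|T| = 0.2 · 9.7395 / (96.885 · 4.9461) ≈ 0.0040649
Gain = 20 log₁₀(0.0040649) ≈ -47.82 dB
∠T = (84.11°) − (89.41° + 78.34°) = -83.64°

ω = 50: -17.0 dB, -42.2°; ω = 4844: -47.8 dB, -83.6°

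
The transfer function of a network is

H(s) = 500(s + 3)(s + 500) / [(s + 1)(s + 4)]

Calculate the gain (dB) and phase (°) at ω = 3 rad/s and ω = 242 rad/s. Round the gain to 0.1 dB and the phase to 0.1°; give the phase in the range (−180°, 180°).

At s = jω = j3:
zero (s+3): 3 + j3 → |·| = √(3²+3²) = √18 ≈ 4.2426, ∠ = arctan(3/3) ≈ 45.00°
zero (s+500): 500 + j3 → |·| = √(500²+3²) = √250009 ≈ 500.01, ∠ = arctan(3/500) ≈ 0.34°
pole (s+1): 1 + j3 → |·| = √(1²+3²) = √10 ≈ 3.1623, ∠ = arctan(3/1) ≈ 71.57°
pole (s+4): 4 + j3 → |·| = √(4²+3²) = √25 ≈ 5, ∠ = arctan(3/4) ≈ 36.87°
|H| = 500 · 2121.3 / 15.812 ≈ 67079
Gain = 20 log₁₀(67079) ≈ 96.53 dB
∠H = 45.34° − 108.44° = -63.10°

At s = jω = j242:
zero (s+3): 3 + j242 → |·| = √(3²+242²) = √58573 ≈ 242.02, ∠ = arctan(242/3) ≈ 89.29°
zero (s+500): 500 + j242 → |·| = √(500²+242²) = √308564 ≈ 555.49, ∠ = arctan(242/500) ≈ 25.83°
pole (s+1): 1 + j242 → |·| = √(1²+242²) = √58565 ≈ 242, ∠ = arctan(242/1) ≈ 89.76°
pole (s+4): 4 + j242 → |·| = √(4²+242²) = √58580 ≈ 242.03, ∠ = arctan(242/4) ≈ 89.05°
|H| = 500 · 1.3444e+05 / 58571 ≈ 1147.7
Gain = 20 log₁₀(1147.7) ≈ 61.20 dB
∠H = 115.12° − 178.81° = -63.69°

ω = 3: 96.5 dB, -63.1°; ω = 242: 61.2 dB, -63.7°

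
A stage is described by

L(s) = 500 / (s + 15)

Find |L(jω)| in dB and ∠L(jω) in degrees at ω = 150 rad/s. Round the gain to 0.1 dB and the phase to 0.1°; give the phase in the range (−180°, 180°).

At s = jω = j150:
pole (s+15): 15 + j150 → |·| = √(15²+150²) = √22725 ≈ 150.75, ∠ = arctan(150/15) ≈ 84.29°
|L| = 500 / 150.75 ≈ 3.3167
Gain = 20 log₁₀(3.3167) ≈ 10.41 dB
∠L = 0.00° − 84.29° = -84.29°

10.4 dB, -84.3°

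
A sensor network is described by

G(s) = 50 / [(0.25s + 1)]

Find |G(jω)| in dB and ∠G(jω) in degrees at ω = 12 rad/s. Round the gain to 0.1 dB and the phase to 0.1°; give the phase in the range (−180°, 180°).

24.0 dB, -71.6°

At ω = 12 rad/s:
pole (1 + j12·0.25) = 1 + j3 → |·| ≈ 3.1623, ∠ ≈ 71.57°
|G| = 50 · 1 / (3.1623) ≈ 15.811
Gain = 20 log₁₀(15.811) ≈ 23.98 dB
∠G = (0°) − (71.57°) = -71.57°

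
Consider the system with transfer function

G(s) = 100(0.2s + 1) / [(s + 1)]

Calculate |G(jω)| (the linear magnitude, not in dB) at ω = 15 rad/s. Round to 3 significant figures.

At ω = 15 rad/s:
zero (1 + j15·0.2) = 1 + j3 → |·| ≈ 3.1623, ∠ ≈ 71.57°
pole (1 + j15·1) = 1 + j15 → |·| ≈ 15.033, ∠ ≈ 86.19°
|G| = 100 · 3.1623 / (15.033) ≈ 21.036

21.0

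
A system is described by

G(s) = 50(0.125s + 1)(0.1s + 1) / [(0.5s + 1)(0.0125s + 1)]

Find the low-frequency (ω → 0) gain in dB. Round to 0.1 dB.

G(0) = 50 · 1 / 1 = 50
20 log₁₀(50) ≈ 33.98 dB

34.0 dB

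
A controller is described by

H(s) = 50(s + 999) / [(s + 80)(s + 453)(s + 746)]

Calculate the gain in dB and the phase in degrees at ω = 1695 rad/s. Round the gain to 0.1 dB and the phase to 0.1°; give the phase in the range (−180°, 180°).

-95.0 dB, -169.1°

At s = jω = j1695:
zero (s+999): 999 + j1695 → |·| = √(999²+1695²) = √3871026 ≈ 1967.5, ∠ = arctan(1695/999) ≈ 59.49°
pole (s+80): 80 + j1695 → |·| = √(80²+1695²) = √2879425 ≈ 1696.9, ∠ = arctan(1695/80) ≈ 87.30°
pole (s+453): 453 + j1695 → |·| = √(453²+1695²) = √3078234 ≈ 1754.5, ∠ = arctan(1695/453) ≈ 75.04°
pole (s+746): 746 + j1695 → |·| = √(746²+1695²) = √3429541 ≈ 1851.9, ∠ = arctan(1695/746) ≈ 66.24°
|H| = 50 · 1967.5 / 5.5135e+09 ≈ 1.7843e-05
Gain = 20 log₁₀(1.7843e-05) ≈ -94.97 dB
∠H = 59.49° − 228.58° = -169.09°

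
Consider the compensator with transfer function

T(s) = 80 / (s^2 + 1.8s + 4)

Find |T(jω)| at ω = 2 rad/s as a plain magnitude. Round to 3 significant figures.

22.2

At s = jω = j2:
quadratic: (j2)² + 1.8·j2 + 4 = 0 + j3.6 → |·| ≈ 3.6, ∠ ≈ 90.00°
|T| = 80 / 3.6 ≈ 22.222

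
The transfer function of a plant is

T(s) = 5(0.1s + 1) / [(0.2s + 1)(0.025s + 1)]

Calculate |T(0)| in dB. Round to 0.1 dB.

T(0) = 5 · 1 / 1 = 5
20 log₁₀(5) ≈ 13.98 dB

14.0 dB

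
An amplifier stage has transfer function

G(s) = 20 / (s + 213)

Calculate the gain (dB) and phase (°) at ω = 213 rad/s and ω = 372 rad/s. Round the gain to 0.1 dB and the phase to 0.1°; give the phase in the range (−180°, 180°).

ω = 213: -23.6 dB, -45.0°; ω = 372: -26.6 dB, -60.2°

At s = jω = j213:
pole (s+213): 213 + j213 → |·| = √(213²+213²) = √90738 ≈ 301.23, ∠ = arctan(213/213) ≈ 45.00°
|G| = 20 / 301.23 ≈ 0.066394
Gain = 20 log₁₀(0.066394) ≈ -23.56 dB
∠G = 0.00° − 45.00° = -45.00°

At s = jω = j372:
pole (s+213): 213 + j372 → |·| = √(213²+372²) = √183753 ≈ 428.66, ∠ = arctan(372/213) ≈ 60.21°
|G| = 20 / 428.66 ≈ 0.046657
Gain = 20 log₁₀(0.046657) ≈ -26.62 dB
∠G = 0.00° − 60.21° = -60.21°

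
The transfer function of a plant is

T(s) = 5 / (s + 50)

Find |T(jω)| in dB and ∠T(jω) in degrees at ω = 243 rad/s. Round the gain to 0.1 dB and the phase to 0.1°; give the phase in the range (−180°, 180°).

-33.9 dB, -78.4°

At s = jω = j243:
pole (s+50): 50 + j243 → |·| = √(50²+243²) = √61549 ≈ 248.09, ∠ = arctan(243/50) ≈ 78.37°
|T| = 5 / 248.09 ≈ 0.020154
Gain = 20 log₁₀(0.020154) ≈ -33.91 dB
∠T = 0.00° − 78.37° = -78.37°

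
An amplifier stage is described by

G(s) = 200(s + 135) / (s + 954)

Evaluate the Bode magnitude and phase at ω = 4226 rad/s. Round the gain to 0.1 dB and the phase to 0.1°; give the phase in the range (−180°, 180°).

At s = jω = j4226:
zero (s+135): 135 + j4226 → |·| = √(135²+4226²) = √17877301 ≈ 4228.2, ∠ = arctan(4226/135) ≈ 88.17°
pole (s+954): 954 + j4226 → |·| = √(954²+4226²) = √18769192 ≈ 4332.3, ∠ = arctan(4226/954) ≈ 77.28°
|G| = 200 · 4228.2 / 4332.3 ≈ 195.19
Gain = 20 log₁₀(195.19) ≈ 45.81 dB
∠G = 88.17° − 77.28° = 10.89°

45.8 dB, 10.9°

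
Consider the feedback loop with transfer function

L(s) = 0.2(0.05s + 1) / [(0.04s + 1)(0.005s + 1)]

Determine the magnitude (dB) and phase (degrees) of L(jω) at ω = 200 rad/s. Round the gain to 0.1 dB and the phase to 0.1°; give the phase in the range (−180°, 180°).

-15.1 dB, -43.6°

At ω = 200 rad/s:
zero (1 + j200·0.05) = 1 + j10 → |·| ≈ 10.05, ∠ ≈ 84.29°
pole (1 + j200·0.04) = 1 + j8 → |·| ≈ 8.0623, ∠ ≈ 82.87°
pole (1 + j200·0.005) = 1 + j1 → |·| ≈ 1.4142, ∠ ≈ 45.00°
|L| = 0.2 · 10.05 / (8.0623 · 1.4142) ≈ 0.17629
Gain = 20 log₁₀(0.17629) ≈ -15.08 dB
∠L = (84.29°) − (82.87° + 45.00°) = -43.58°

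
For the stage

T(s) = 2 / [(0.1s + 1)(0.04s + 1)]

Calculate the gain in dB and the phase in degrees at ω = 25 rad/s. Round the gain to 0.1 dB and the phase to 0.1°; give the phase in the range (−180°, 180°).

-5.6 dB, -113.2°

At ω = 25 rad/s:
pole (1 + j25·0.1) = 1 + j2.5 → |·| ≈ 2.6926, ∠ ≈ 68.20°
pole (1 + j25·0.04) = 1 + j1 → |·| ≈ 1.4142, ∠ ≈ 45.00°
|T| = 2 · 1 / (2.6926 · 1.4142) ≈ 0.52523
Gain = 20 log₁₀(0.52523) ≈ -5.59 dB
∠T = (0°) − (68.20° + 45.00°) = -113.20°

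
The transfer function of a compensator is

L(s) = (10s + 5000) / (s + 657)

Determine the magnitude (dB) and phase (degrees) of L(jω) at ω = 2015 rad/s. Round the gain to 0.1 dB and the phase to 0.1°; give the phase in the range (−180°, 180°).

19.8 dB, 4.1°

Substitute s = j2015:
Numerator: 10(j2015) + 5000 = 5000 + j20150
Denominator: (j2015) + 657 = 657 + j2015
|N| = √(5000² + 20150²) ≈ 20761, ∠N ≈ 76.06°
|D| = √(657² + 2015²) ≈ 2119.4, ∠D ≈ 71.94°
|L| = 20761 / 2119.4 ≈ 9.7957
Gain = 20 log₁₀(9.7957) ≈ 19.82 dB
∠L = 76.06° − 71.94° = 4.12°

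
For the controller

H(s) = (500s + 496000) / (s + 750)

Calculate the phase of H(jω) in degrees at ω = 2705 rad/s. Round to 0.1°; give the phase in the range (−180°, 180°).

Substitute s = j2705:
Numerator: 500(j2705) + 496000 = 496000 + j1352500
Denominator: (j2705) + 750 = 750 + j2705
|N| = √(496000² + 1352500²) ≈ 1.4406e+06, ∠N ≈ 69.86°
|D| = √(750² + 2705²) ≈ 2807, ∠D ≈ 74.50°
∠H = 69.86° − 74.50° = -4.64°

-4.6°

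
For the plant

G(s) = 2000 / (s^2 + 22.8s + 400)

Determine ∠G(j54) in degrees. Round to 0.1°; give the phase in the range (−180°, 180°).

-153.9°

At s = jω = j54:
quadratic: (j54)² + 22.8·j54 + 400 = -2516 + j1231.2 → |·| ≈ 2801.1, ∠ ≈ 153.93°
∠G = 0.00° − 153.93° = -153.93°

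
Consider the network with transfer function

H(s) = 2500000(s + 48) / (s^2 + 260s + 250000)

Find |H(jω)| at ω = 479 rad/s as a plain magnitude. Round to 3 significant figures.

9.53e+03

At s = jω = j479:
zero (s+48): 48 + j479 → |·| = √(48²+479²) = √231745 ≈ 481.4, ∠ = arctan(479/48) ≈ 84.28°
quadratic: (j479)² + 260·j479 + 250000 = 20559 + j124540 → |·| ≈ 1.2623e+05, ∠ ≈ 80.63°
|H| = 2500000 · 481.4 / 1.2623e+05 ≈ 9534.2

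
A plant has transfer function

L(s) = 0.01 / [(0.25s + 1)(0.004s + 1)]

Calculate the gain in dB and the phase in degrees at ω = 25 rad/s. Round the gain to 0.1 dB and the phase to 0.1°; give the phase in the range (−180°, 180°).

-56.1 dB, -86.6°

At ω = 25 rad/s:
pole (1 + j25·0.25) = 1 + j6.25 → |·| ≈ 6.3295, ∠ ≈ 80.91°
pole (1 + j25·0.004) = 1 + j0.1 → |·| ≈ 1.005, ∠ ≈ 5.71°
|L| = 0.01 · 1 / (6.3295 · 1.005) ≈ 0.001572
Gain = 20 log₁₀(0.001572) ≈ -56.07 dB
∠L = (0°) − (80.91° + 5.71°) = -86.62°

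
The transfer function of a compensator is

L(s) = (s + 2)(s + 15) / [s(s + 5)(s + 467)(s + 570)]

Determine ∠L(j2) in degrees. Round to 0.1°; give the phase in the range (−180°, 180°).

At s = jω = j2:
zero (s+2): 2 + j2 → |·| = √(2²+2²) = √8 ≈ 2.8284, ∠ = arctan(2/2) ≈ 45.00°
zero (s+15): 15 + j2 → |·| = √(15²+2²) = √229 ≈ 15.133, ∠ = arctan(2/15) ≈ 7.59°
pole (s+5): 5 + j2 → |·| = √(5²+2²) = √29 ≈ 5.3852, ∠ = arctan(2/5) ≈ 21.80°
pole (s+467): 467 + j2 → |·| = √(467²+2²) = √218093 ≈ 467, ∠ = arctan(2/467) ≈ 0.25°
pole (s+570): 570 + j2 → |·| = √(570²+2²) = √324904 ≈ 570, ∠ = arctan(2/570) ≈ 0.20°
pole at origin: |s| = 2, ∠ = 90.00° (in denominator)
∠L = 52.59° − 112.25° = -59.66°

-59.7°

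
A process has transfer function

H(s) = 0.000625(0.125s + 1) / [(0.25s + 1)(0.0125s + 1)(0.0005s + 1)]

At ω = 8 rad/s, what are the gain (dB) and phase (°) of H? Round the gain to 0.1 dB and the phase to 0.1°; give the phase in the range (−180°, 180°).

-68.1 dB, -24.4°

At ω = 8 rad/s:
zero (1 + j8·0.125) = 1 + j1 → |·| ≈ 1.4142, ∠ ≈ 45.00°
pole (1 + j8·0.25) = 1 + j2 → |·| ≈ 2.2361, ∠ ≈ 63.43°
pole (1 + j8·0.0125) = 1 + j0.1 → |·| ≈ 1.005, ∠ ≈ 5.71°
pole (1 + j8·0.0005) = 1 + j0.004 → |·| ≈ 1, ∠ ≈ 0.23°
|H| = 0.000625 · 1.4142 / (2.2361 · 1.005 · 1) ≈ 0.00039331
Gain = 20 log₁₀(0.00039331) ≈ -68.11 dB
∠H = (45.00°) − (63.43° + 5.71° + 0.23°) = -24.37°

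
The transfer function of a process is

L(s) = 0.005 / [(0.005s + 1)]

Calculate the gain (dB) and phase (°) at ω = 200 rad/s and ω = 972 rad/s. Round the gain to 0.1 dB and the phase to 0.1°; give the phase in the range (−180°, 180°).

ω = 200: -49.0 dB, -45.0°; ω = 972: -59.9 dB, -78.4°

At ω = 200 rad/s:
pole (1 + j200·0.005) = 1 + j1 → |·| ≈ 1.4142, ∠ ≈ 45.00°
|L| = 0.005 · 1 / (1.4142) ≈ 0.0035356
Gain = 20 log₁₀(0.0035356) ≈ -49.03 dB
∠L = (0°) − (45.00°) = -45.00°

At ω = 972 rad/s:
pole (1 + j972·0.005) = 1 + j4.86 → |·| ≈ 4.9618, ∠ ≈ 78.37°
|L| = 0.005 · 1 / (4.9618) ≈ 0.0010077
Gain = 20 log₁₀(0.0010077) ≈ -59.93 dB
∠L = (0°) − (78.37°) = -78.37°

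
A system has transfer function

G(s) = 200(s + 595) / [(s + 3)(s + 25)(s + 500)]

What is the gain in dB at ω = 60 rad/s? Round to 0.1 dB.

-24.3 dB

At s = jω = j60:
zero (s+595): 595 + j60 → |·| = √(595²+60²) = √357625 ≈ 598.02, ∠ = arctan(60/595) ≈ 5.76°
pole (s+3): 3 + j60 → |·| = √(3²+60²) = √3609 ≈ 60.075, ∠ = arctan(60/3) ≈ 87.14°
pole (s+25): 25 + j60 → |·| = √(25²+60²) = √4225 ≈ 65, ∠ = arctan(60/25) ≈ 67.38°
pole (s+500): 500 + j60 → |·| = √(500²+60²) = √253600 ≈ 503.59, ∠ = arctan(60/500) ≈ 6.84°
|G| = 200 · 598.02 / 1.9665e+06 ≈ 0.060821
Gain = 20 log₁₀(0.060821) ≈ -24.32 dB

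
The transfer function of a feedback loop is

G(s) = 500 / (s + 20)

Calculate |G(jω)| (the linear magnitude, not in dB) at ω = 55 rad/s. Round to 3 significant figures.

8.54

At s = jω = j55:
pole (s+20): 20 + j55 → |·| = √(20²+55²) = √3425 ≈ 58.523, ∠ = arctan(55/20) ≈ 70.02°
|G| = 500 / 58.523 ≈ 8.5436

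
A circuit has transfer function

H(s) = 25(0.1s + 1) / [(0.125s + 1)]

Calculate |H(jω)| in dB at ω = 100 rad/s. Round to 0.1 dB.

At ω = 100 rad/s:
zero (1 + j100·0.1) = 1 + j10 → |·| ≈ 10.05, ∠ ≈ 84.29°
pole (1 + j100·0.125) = 1 + j12.5 → |·| ≈ 12.54, ∠ ≈ 85.43°
|H| = 25 · 10.05 / (12.54) ≈ 20.036
Gain = 20 log₁₀(20.036) ≈ 26.04 dB

26.0 dB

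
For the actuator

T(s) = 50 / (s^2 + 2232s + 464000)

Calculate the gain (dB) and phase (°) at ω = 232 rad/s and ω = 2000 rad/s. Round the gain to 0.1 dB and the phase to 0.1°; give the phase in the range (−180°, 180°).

ω = 232: -82.4 dB, -51.6°; ω = 2000: -101.1 dB, -128.4°

Substitute s = j232:
Numerator: 50 = 50 + j0
Denominator: (j232)^2 + 2232(j232) + 464000 = 410176 + j517824
|N| = √(50² + 0²) ≈ 50, ∠N ≈ 0.00°
|D| = √(410176² + 517824²) ≈ 6.606e+05, ∠D ≈ 51.62°
|T| = 50 / 6.606e+05 ≈ 7.5689e-05
Gain = 20 log₁₀(7.5689e-05) ≈ -82.42 dB
∠T = 0.00° − 51.62° = -51.62°

Substitute s = j2000:
Numerator: 50 = 50 + j0
Denominator: (j2000)^2 + 2232(j2000) + 464000 = -3536000 + j4464000
|N| = √(50² + 0²) ≈ 50, ∠N ≈ 0.00°
|D| = √(3536000² + 4464000²) ≈ 5.6948e+06, ∠D ≈ 128.38°
|T| = 50 / 5.6948e+06 ≈ 8.7799e-06
Gain = 20 log₁₀(8.7799e-06) ≈ -101.13 dB
∠T = 0.00° − 128.38° = -128.38°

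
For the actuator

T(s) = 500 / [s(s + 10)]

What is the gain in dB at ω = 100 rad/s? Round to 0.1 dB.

At s = jω = j100:
pole (s+10): 10 + j100 → |·| = √(10²+100²) = √10100 ≈ 100.5, ∠ = arctan(100/10) ≈ 84.29°
pole at origin: |s| = 100, ∠ = 90.00° (in denominator)
|T| = 500 / 10050 ≈ 0.049751
Gain = 20 log₁₀(0.049751) ≈ -26.06 dB

-26.1 dB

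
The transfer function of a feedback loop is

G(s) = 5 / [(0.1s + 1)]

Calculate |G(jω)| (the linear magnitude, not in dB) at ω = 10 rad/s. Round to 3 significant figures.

At ω = 10 rad/s:
pole (1 + j10·0.1) = 1 + j1 → |·| ≈ 1.4142, ∠ ≈ 45.00°
|G| = 5 · 1 / (1.4142) ≈ 3.5356

3.54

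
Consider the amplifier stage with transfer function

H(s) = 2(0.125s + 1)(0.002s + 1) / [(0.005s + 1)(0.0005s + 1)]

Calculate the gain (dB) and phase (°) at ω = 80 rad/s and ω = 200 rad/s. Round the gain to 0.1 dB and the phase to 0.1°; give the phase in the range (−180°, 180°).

At ω = 80 rad/s:
zero (1 + j80·0.125) = 1 + j10 → |·| ≈ 10.05, ∠ ≈ 84.29°
zero (1 + j80·0.002) = 1 + j0.16 → |·| ≈ 1.0127, ∠ ≈ 9.09°
pole (1 + j80·0.005) = 1 + j0.4 → |·| ≈ 1.077, ∠ ≈ 21.80°
pole (1 + j80·0.0005) = 1 + j0.04 → |·| ≈ 1.0008, ∠ ≈ 2.29°
|H| = 2 · 10.05 · 1.0127 / (1.077 · 1.0008) ≈ 18.885
Gain = 20 log₁₀(18.885) ≈ 25.52 dB
∠H = (84.29° + 9.09°) − (21.80° + 2.29°) = 69.29°

At ω = 200 rad/s:
zero (1 + j200·0.125) = 1 + j25 → |·| ≈ 25.02, ∠ ≈ 87.71°
zero (1 + j200·0.002) = 1 + j0.4 → |·| ≈ 1.077, ∠ ≈ 21.80°
pole (1 + j200·0.005) = 1 + j1 → |·| ≈ 1.4142, ∠ ≈ 45.00°
pole (1 + j200·0.0005) = 1 + j0.1 → |·| ≈ 1.005, ∠ ≈ 5.71°
|H| = 2 · 25.02 · 1.077 / (1.4142 · 1.005) ≈ 37.919
Gain = 20 log₁₀(37.919) ≈ 31.58 dB
∠H = (87.71° + 21.80°) − (45.00° + 5.71°) = 58.80°

ω = 80: 25.5 dB, 69.3°; ω = 200: 31.6 dB, 58.8°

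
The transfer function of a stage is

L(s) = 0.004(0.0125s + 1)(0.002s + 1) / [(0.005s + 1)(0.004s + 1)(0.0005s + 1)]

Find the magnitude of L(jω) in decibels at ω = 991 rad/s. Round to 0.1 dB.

-46.4 dB

At ω = 991 rad/s:
zero (1 + j991·0.0125) = 1 + j12.3875 → |·| ≈ 12.428, ∠ ≈ 85.38°
zero (1 + j991·0.002) = 1 + j1.982 → |·| ≈ 2.22, ∠ ≈ 63.23°
pole (1 + j991·0.005) = 1 + j4.955 → |·| ≈ 5.0549, ∠ ≈ 78.59°
pole (1 + j991·0.004) = 1 + j3.964 → |·| ≈ 4.0882, ∠ ≈ 75.84°
pole (1 + j991·0.0005) = 1 + j0.4955 → |·| ≈ 1.116, ∠ ≈ 26.36°
|L| = 0.004 · 12.428 · 2.22 / (5.0549 · 4.0882 · 1.116) ≈ 0.0047853
Gain = 20 log₁₀(0.0047853) ≈ -46.40 dB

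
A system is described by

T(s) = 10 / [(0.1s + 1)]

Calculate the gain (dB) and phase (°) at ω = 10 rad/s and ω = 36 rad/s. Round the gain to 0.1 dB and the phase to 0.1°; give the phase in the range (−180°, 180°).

At ω = 10 rad/s:
pole (1 + j10·0.1) = 1 + j1 → |·| ≈ 1.4142, ∠ ≈ 45.00°
|T| = 10 · 1 / (1.4142) ≈ 7.0711
Gain = 20 log₁₀(7.0711) ≈ 16.99 dB
∠T = (0°) − (45.00°) = -45.00°

At ω = 36 rad/s:
pole (1 + j36·0.1) = 1 + j3.6 → |·| ≈ 3.7363, ∠ ≈ 74.48°
|T| = 10 · 1 / (3.7363) ≈ 2.6764
Gain = 20 log₁₀(2.6764) ≈ 8.55 dB
∠T = (0°) − (74.48°) = -74.48°

ω = 10: 17.0 dB, -45.0°; ω = 36: 8.6 dB, -74.5°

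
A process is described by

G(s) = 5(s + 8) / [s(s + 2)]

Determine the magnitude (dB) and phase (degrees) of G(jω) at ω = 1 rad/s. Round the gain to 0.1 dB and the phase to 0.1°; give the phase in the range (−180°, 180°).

At s = jω = j1:
zero (s+8): 8 + j1 → |·| = √(8²+1²) = √65 ≈ 8.0623, ∠ = arctan(1/8) ≈ 7.13°
pole (s+2): 2 + j1 → |·| = √(2²+1²) = √5 ≈ 2.2361, ∠ = arctan(1/2) ≈ 26.57°
pole at origin: |s| = 1, ∠ = 90.00° (in denominator)
|G| = 5 · 8.0623 / 2.2361 ≈ 18.028
Gain = 20 log₁₀(18.028) ≈ 25.12 dB
∠G = 7.13° − 116.57° = -109.44°

25.1 dB, -109.4°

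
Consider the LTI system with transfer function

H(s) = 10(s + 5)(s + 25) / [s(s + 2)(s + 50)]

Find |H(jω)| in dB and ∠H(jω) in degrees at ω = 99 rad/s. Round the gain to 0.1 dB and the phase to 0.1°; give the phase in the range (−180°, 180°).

-20.6 dB, -79.1°

At s = jω = j99:
zero (s+5): 5 + j99 → |·| = √(5²+99²) = √9826 ≈ 99.126, ∠ = arctan(99/5) ≈ 87.11°
zero (s+25): 25 + j99 → |·| = √(25²+99²) = √10426 ≈ 102.11, ∠ = arctan(99/25) ≈ 75.83°
pole (s+2): 2 + j99 → |·| = √(2²+99²) = √9805 ≈ 99.02, ∠ = arctan(99/2) ≈ 88.84°
pole (s+50): 50 + j99 → |·| = √(50²+99²) = √12301 ≈ 110.91, ∠ = arctan(99/50) ≈ 63.20°
pole at origin: |s| = 99, ∠ = 90.00° (in denominator)
|H| = 10 · 10122 / 1.0872e+06 ≈ 0.093102
Gain = 20 log₁₀(0.093102) ≈ -20.62 dB
∠H = 162.94° − 242.04° = -79.10°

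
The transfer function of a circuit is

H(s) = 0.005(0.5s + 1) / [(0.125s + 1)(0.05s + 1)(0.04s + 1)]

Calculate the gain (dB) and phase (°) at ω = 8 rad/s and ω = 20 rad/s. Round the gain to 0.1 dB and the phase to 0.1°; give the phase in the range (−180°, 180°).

At ω = 8 rad/s:
zero (1 + j8·0.5) = 1 + j4 → |·| ≈ 4.1231, ∠ ≈ 75.96°
pole (1 + j8·0.125) = 1 + j1 → |·| ≈ 1.4142, ∠ ≈ 45.00°
pole (1 + j8·0.05) = 1 + j0.4 → |·| ≈ 1.077, ∠ ≈ 21.80°
pole (1 + j8·0.04) = 1 + j0.32 → |·| ≈ 1.05, ∠ ≈ 17.74°
|H| = 0.005 · 4.1231 / (1.4142 · 1.077 · 1.05) ≈ 0.012891
Gain = 20 log₁₀(0.012891) ≈ -37.79 dB
∠H = (75.96°) − (45.00° + 21.80° + 17.74°) = -8.58°

At ω = 20 rad/s:
zero (1 + j20·0.5) = 1 + j10 → |·| ≈ 10.05, ∠ ≈ 84.29°
pole (1 + j20·0.125) = 1 + j2.5 → |·| ≈ 2.6926, ∠ ≈ 68.20°
pole (1 + j20·0.05) = 1 + j1 → |·| ≈ 1.4142, ∠ ≈ 45.00°
pole (1 + j20·0.04) = 1 + j0.8 → |·| ≈ 1.2806, ∠ ≈ 38.66°
|H| = 0.005 · 10.05 / (2.6926 · 1.4142 · 1.2806) ≈ 0.010305
Gain = 20 log₁₀(0.010305) ≈ -39.74 dB
∠H = (84.29°) − (68.20° + 45.00° + 38.66°) = -67.57°

ω = 8: -37.8 dB, -8.6°; ω = 20: -39.7 dB, -67.6°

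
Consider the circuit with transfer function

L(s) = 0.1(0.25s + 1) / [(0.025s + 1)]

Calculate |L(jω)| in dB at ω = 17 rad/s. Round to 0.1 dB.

-7.9 dB

At ω = 17 rad/s:
zero (1 + j17·0.25) = 1 + j4.25 → |·| ≈ 4.3661, ∠ ≈ 76.76°
pole (1 + j17·0.025) = 1 + j0.425 → |·| ≈ 1.0866, ∠ ≈ 23.03°
|L| = 0.1 · 4.3661 / (1.0866) ≈ 0.40181
Gain = 20 log₁₀(0.40181) ≈ -7.92 dB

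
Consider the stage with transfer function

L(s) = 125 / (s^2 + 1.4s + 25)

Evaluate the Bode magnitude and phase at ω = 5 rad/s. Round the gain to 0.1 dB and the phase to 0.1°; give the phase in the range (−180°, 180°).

At s = jω = j5:
quadratic: (j5)² + 1.4·j5 + 25 = 0 + j7 → |·| ≈ 7, ∠ ≈ 90.00°
|L| = 125 / 7 ≈ 17.857
Gain = 20 log₁₀(17.857) ≈ 25.04 dB
∠L = 0.00° − 90.00° = -90.00°

25.0 dB, -90.0°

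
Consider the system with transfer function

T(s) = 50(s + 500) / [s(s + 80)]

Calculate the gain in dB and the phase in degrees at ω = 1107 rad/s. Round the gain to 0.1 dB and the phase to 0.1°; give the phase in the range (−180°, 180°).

-26.1 dB, -110.2°

At s = jω = j1107:
zero (s+500): 500 + j1107 → |·| = √(500²+1107²) = √1475449 ≈ 1214.7, ∠ = arctan(1107/500) ≈ 65.69°
pole (s+80): 80 + j1107 → |·| = √(80²+1107²) = √1231849 ≈ 1109.9, ∠ = arctan(1107/80) ≈ 85.87°
pole at origin: |s| = 1107, ∠ = 90.00° (in denominator)
|T| = 50 · 1214.7 / 1.2287e+06 ≈ 0.04943
Gain = 20 log₁₀(0.04943) ≈ -26.12 dB
∠T = 65.69° − 175.87° = -110.18°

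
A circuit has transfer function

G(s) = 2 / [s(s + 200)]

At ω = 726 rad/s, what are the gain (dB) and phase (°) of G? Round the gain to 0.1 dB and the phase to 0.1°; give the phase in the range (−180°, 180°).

-108.7 dB, -164.6°

At s = jω = j726:
pole (s+200): 200 + j726 → |·| = √(200²+726²) = √567076 ≈ 753.04, ∠ = arctan(726/200) ≈ 74.60°
pole at origin: |s| = 726, ∠ = 90.00° (in denominator)
|G| = 2 / 5.4671e+05 ≈ 3.6582e-06
Gain = 20 log₁₀(3.6582e-06) ≈ -108.73 dB
∠G = 0.00° − 164.60° = -164.60°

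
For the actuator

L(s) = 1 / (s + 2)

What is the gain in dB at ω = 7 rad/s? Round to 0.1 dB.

-17.2 dB

At s = jω = j7:
pole (s+2): 2 + j7 → |·| = √(2²+7²) = √53 ≈ 7.2801, ∠ = arctan(7/2) ≈ 74.05°
|L| = 1 / 7.2801 ≈ 0.13736
Gain = 20 log₁₀(0.13736) ≈ -17.24 dB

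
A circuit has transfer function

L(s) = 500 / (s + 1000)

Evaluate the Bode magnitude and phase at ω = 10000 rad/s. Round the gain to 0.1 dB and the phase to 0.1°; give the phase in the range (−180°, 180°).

At s = jω = j10000:
pole (s+1000): 1000 + j10000 → |·| = √(1000²+10000²) = √101000000 ≈ 10050, ∠ = arctan(10000/1000) ≈ 84.29°
|L| = 500 / 10050 ≈ 0.049751
Gain = 20 log₁₀(0.049751) ≈ -26.06 dB
∠L = 0.00° − 84.29° = -84.29°

-26.1 dB, -84.3°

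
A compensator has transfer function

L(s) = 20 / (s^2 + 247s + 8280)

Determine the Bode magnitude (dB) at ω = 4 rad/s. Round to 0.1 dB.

-52.4 dB

Substitute s = j4:
Numerator: 20 = 20 + j0
Denominator: (j4)^2 + 247(j4) + 8280 = 8264 + j988
|N| = √(20² + 0²) ≈ 20, ∠N ≈ 0.00°
|D| = √(8264² + 988²) ≈ 8322.9, ∠D ≈ 6.82°
|L| = 20 / 8322.9 ≈ 0.002403
Gain = 20 log₁₀(0.002403) ≈ -52.38 dB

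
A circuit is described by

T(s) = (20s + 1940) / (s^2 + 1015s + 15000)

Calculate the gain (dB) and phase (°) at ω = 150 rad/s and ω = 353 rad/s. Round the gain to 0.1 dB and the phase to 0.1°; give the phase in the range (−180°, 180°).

Substitute s = j150:
Numerator: 20(j150) + 1940 = 1940 + j3000
Denominator: (j150)^2 + 1015(j150) + 15000 = -7500 + j152250
|N| = √(1940² + 3000²) ≈ 3572.6, ∠N ≈ 57.11°
|D| = √(7500² + 152250²) ≈ 1.5243e+05, ∠D ≈ 92.82°
|T| = 3572.6 / 1.5243e+05 ≈ 0.023438
Gain = 20 log₁₀(0.023438) ≈ -32.60 dB
∠T = 57.11° − 92.82° = -35.71°

Substitute s = j353:
Numerator: 20(j353) + 1940 = 1940 + j7060
Denominator: (j353)^2 + 1015(j353) + 15000 = -109609 + j358295
|N| = √(1940² + 7060²) ≈ 7321.7, ∠N ≈ 74.64°
|D| = √(109609² + 358295²) ≈ 3.7469e+05, ∠D ≈ 107.01°
|T| = 7321.7 / 3.7469e+05 ≈ 0.019541
Gain = 20 log₁₀(0.019541) ≈ -34.18 dB
∠T = 74.64° − 107.01° = -32.37°

ω = 150: -32.6 dB, -35.7°; ω = 353: -34.2 dB, -32.4°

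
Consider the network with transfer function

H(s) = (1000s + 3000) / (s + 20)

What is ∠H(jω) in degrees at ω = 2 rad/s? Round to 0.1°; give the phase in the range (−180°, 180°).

Substitute s = j2:
Numerator: 1000(j2) + 3000 = 3000 + j2000
Denominator: (j2) + 20 = 20 + j2
|N| = √(3000² + 2000²) ≈ 3605.6, ∠N ≈ 33.69°
|D| = √(20² + 2²) ≈ 20.1, ∠D ≈ 5.71°
∠H = 33.69° − 5.71° = 27.98°

28.0°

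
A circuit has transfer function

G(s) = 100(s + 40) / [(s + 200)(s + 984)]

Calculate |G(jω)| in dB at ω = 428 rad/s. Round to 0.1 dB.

At s = jω = j428:
zero (s+40): 40 + j428 → |·| = √(40²+428²) = √184784 ≈ 429.87, ∠ = arctan(428/40) ≈ 84.66°
pole (s+200): 200 + j428 → |·| = √(200²+428²) = √223184 ≈ 472.42, ∠ = arctan(428/200) ≈ 64.95°
pole (s+984): 984 + j428 → |·| = √(984²+428²) = √1151440 ≈ 1073.1, ∠ = arctan(428/984) ≈ 23.51°
|G| = 100 · 429.87 / 5.0695e+05 ≈ 0.084795
Gain = 20 log₁₀(0.084795) ≈ -21.43 dB

-21.4 dB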